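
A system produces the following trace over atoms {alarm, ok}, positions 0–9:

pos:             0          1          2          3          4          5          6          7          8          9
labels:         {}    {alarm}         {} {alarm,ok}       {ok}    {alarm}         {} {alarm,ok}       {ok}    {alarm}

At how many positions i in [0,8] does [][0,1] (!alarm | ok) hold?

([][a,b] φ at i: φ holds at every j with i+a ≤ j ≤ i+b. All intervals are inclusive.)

4

Evaluate at each i in [0,8]:
  i=0: ✗ (fails at j=1)
  i=1: ✗ (fails at j=1)
  i=2: ✓ (all of [2,3])
  i=3: ✓ (all of [3,4])
  i=4: ✗ (fails at j=5)
  i=5: ✗ (fails at j=5)
  i=6: ✓ (all of [6,7])
  i=7: ✓ (all of [7,8])
  i=8: ✗ (fails at j=9)
Positions where it holds: {2, 3, 6, 7} → 4.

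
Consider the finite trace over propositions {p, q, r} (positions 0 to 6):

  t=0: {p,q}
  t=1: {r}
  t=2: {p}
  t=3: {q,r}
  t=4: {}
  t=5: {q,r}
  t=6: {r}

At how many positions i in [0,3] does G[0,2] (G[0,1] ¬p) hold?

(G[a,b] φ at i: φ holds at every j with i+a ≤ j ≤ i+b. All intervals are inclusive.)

Evaluate at each i in [0,3]:
  i=0: ✗ (fails at j=0)
  i=1: ✗ (fails at j=1)
  i=2: ✗ (fails at j=2)
  i=3: ✓ (all of [3,5])
Positions where it holds: {3} → 1.

1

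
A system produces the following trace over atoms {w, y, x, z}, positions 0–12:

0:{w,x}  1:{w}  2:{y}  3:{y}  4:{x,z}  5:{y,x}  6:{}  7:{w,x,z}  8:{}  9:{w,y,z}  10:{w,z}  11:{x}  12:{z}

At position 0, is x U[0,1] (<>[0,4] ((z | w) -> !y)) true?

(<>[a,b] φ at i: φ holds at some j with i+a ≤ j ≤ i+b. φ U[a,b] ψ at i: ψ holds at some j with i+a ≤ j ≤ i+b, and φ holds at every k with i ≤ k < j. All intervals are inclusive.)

Holds

Need some j in [0,1] with <>[0,4] ((z | w) -> !y), and x at every k in [0,j-1].
  j=0: <>[0,4] ((z | w) -> !y) holds; no prefix to check → satisfied.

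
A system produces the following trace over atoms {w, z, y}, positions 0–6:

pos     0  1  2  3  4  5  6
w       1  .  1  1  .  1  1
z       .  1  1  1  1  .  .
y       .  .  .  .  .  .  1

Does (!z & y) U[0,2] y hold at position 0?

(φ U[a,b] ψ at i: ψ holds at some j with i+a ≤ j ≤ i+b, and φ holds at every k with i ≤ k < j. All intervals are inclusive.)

Need some j in [0,2] with y, and (!z & y) at every k in [0,j-1].
  j=0: y false.
  j=1: y false.
  j=2: y false.
No j in the window works → until fails.

Does not hold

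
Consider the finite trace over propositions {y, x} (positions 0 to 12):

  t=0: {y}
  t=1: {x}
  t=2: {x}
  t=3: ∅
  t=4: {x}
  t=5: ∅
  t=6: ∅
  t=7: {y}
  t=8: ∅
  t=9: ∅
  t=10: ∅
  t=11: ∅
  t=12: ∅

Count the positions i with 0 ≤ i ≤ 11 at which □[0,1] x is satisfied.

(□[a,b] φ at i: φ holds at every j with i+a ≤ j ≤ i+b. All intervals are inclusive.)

1

Evaluate at each i in [0,11]:
  i=0: ✗ (fails at j=0)
  i=1: ✓ (all of [1,2])
  i=2: ✗ (fails at j=3)
  i=3: ✗ (fails at j=3)
  i=4: ✗ (fails at j=5)
  i=5: ✗ (fails at j=5)
  i=6: ✗ (fails at j=6)
  i=7: ✗ (fails at j=7)
  i=8: ✗ (fails at j=8)
  i=9: ✗ (fails at j=9)
  i=10: ✗ (fails at j=10)
  i=11: ✗ (fails at j=11)
Positions where it holds: {1} → 1.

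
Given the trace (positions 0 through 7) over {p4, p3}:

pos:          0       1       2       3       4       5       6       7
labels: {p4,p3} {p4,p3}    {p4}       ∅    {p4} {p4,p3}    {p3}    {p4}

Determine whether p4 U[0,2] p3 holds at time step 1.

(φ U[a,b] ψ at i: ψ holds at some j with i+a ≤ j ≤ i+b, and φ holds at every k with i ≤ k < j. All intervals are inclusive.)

Yes

Need some j in [1,3] with p3, and p4 at every k in [1,j-1].
  j=1: p3 holds; no prefix to check → satisfied.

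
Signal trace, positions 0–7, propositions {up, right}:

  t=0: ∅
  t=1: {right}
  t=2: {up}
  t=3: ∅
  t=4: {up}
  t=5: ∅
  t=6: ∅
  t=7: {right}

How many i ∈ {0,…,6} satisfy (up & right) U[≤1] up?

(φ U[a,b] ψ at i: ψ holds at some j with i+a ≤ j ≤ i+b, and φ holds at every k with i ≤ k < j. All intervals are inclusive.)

2

Evaluate at each i in [0,6]:
  i=0: ✗ (no rhs in [0,1])
  i=1: ✗ (lhs fails at k=1 before rhs at j=2)
  i=2: ✓ (rhs at j=2)
  i=3: ✗ (lhs fails at k=3 before rhs at j=4)
  i=4: ✓ (rhs at j=4)
  i=5: ✗ (no rhs in [5,6])
  i=6: ✗ (no rhs in [6,7])
Positions where it holds: {2, 4} → 2.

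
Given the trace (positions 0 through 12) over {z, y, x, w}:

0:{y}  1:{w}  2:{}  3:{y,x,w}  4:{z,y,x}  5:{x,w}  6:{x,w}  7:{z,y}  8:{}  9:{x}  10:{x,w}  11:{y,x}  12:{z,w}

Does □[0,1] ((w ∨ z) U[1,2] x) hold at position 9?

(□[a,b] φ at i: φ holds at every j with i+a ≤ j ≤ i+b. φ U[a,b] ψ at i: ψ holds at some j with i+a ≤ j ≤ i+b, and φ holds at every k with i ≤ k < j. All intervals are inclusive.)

No

Check ((w ∨ z) U[1,2] x) at every j in [9,10]:
  j=9: fails
  j=10: holds
Fails at j=9 → formula fails.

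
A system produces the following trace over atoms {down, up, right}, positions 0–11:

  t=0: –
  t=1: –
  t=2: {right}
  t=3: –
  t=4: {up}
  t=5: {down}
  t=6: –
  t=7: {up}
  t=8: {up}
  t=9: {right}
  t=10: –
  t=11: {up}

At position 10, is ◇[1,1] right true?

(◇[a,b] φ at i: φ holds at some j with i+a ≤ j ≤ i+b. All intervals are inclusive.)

Does not hold

Check right at each j in [11,11]:
  j=11: false
No position in the window satisfies it → formula fails.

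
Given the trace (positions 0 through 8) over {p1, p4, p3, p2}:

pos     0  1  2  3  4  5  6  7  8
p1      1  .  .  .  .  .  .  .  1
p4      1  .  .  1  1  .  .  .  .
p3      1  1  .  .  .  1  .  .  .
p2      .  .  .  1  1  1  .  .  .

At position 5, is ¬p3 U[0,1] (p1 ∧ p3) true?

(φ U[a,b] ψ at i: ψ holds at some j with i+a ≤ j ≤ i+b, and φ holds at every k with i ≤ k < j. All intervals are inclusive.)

Need some j in [5,6] with (p1 ∧ p3), and ¬p3 at every k in [5,j-1].
  j=5: (p1 ∧ p3) false.
  j=6: (p1 ∧ p3) false.
No j in the window works → until fails.

No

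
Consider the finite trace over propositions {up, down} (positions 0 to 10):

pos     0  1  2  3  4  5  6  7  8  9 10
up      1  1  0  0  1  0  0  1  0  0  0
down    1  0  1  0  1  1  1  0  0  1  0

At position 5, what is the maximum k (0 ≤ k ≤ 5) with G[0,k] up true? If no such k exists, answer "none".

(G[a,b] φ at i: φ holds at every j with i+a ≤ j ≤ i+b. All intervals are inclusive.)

none

up must hold from j=5 onward; find where it first fails.
  j=5: fails → no k works.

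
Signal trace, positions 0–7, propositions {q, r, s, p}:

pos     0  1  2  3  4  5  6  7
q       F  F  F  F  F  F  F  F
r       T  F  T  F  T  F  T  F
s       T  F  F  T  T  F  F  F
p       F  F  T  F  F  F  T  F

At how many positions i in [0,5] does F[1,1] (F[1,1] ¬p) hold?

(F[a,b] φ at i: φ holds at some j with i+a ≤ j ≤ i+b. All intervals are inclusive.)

4

Evaluate at each i in [0,5]:
  i=0: ✗ (none in [1,1])
  i=1: ✓ (witness j=2)
  i=2: ✓ (witness j=3)
  i=3: ✓ (witness j=4)
  i=4: ✗ (none in [5,5])
  i=5: ✓ (witness j=6)
Positions where it holds: {1, 2, 3, 5} → 4.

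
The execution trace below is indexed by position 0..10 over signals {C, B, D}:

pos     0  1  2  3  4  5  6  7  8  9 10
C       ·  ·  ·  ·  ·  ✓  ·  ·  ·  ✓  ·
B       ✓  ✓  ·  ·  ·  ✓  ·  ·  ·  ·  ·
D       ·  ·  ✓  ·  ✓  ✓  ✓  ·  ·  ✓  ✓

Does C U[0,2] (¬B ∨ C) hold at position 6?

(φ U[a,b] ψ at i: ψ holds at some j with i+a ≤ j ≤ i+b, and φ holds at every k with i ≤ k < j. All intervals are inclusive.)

Need some j in [6,8] with (¬B ∨ C), and C at every k in [6,j-1].
  j=6: (¬B ∨ C) holds; no prefix to check → satisfied.

Holds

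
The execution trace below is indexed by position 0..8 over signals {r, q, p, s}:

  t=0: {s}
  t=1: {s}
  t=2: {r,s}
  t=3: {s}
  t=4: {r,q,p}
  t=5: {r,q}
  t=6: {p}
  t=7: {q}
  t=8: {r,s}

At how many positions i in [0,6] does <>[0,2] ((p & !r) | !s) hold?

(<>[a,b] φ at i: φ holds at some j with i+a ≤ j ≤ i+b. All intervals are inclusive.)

5

Evaluate at each i in [0,6]:
  i=0: ✗ (none in [0,2])
  i=1: ✗ (none in [1,3])
  i=2: ✓ (witness j=4)
  i=3: ✓ (witness j=4)
  i=4: ✓ (witness j=4)
  i=5: ✓ (witness j=5)
  i=6: ✓ (witness j=6)
Positions where it holds: {2, 3, 4, 5, 6} → 5.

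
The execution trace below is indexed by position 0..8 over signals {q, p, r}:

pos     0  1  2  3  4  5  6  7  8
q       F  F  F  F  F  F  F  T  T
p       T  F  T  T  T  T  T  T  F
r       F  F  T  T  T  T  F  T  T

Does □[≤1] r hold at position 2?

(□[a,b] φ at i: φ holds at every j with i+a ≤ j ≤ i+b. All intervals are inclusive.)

Yes

Check r at every j in [2,3]:
  j=2: true
  j=3: true
All positions satisfy it → formula holds.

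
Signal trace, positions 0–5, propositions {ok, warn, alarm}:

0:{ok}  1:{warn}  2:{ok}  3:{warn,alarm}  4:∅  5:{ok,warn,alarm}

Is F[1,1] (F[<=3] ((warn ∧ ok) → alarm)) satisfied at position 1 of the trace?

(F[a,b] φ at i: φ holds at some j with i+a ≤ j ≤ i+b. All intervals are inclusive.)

Check F[<=3] ((warn ∧ ok) → alarm) at each j in [2,2]:
  j=2: holds (witness at 2)
Found at j=2 → formula holds.

Holds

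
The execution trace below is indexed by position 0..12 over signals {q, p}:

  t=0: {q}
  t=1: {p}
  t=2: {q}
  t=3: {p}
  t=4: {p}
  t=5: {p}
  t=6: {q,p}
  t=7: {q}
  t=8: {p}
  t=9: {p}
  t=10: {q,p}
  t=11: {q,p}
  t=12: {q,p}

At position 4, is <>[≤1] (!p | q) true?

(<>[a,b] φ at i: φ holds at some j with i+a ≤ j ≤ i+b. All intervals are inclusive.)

Check (!p | q) at each j in [4,5]:
  j=4: false
  j=5: false
No position in the window satisfies it → formula fails.

No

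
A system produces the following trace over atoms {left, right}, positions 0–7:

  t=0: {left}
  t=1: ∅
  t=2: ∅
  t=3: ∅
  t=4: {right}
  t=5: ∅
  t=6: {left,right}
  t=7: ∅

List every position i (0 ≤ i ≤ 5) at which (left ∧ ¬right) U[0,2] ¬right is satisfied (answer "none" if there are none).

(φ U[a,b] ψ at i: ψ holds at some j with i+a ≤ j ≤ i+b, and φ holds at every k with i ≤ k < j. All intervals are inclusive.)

Evaluate at each i in [0,5]:
  i=0: ✓ (rhs at j=0)
  i=1: ✓ (rhs at j=1)
  i=2: ✓ (rhs at j=2)
  i=3: ✓ (rhs at j=3)
  i=4: ✗ (lhs fails at k=4 before rhs at j=5)
  i=5: ✓ (rhs at j=5)

0, 1, 2, 3, 5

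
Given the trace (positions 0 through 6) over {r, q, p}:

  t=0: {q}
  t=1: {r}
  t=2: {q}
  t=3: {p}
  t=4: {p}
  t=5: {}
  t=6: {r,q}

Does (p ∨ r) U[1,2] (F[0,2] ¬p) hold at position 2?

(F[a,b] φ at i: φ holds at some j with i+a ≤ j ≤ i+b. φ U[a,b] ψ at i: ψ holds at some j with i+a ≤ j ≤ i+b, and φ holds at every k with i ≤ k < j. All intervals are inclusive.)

Does not hold

Need some j in [3,4] with F[0,2] ¬p, and (p ∨ r) at every k in [2,j-1].
  j=3: F[0,2] ¬p holds, but (p ∨ r) fails at k=2 → not this j.
  j=4: F[0,2] ¬p holds, but (p ∨ r) fails at k=2 → not this j.
No j in the window works → until fails.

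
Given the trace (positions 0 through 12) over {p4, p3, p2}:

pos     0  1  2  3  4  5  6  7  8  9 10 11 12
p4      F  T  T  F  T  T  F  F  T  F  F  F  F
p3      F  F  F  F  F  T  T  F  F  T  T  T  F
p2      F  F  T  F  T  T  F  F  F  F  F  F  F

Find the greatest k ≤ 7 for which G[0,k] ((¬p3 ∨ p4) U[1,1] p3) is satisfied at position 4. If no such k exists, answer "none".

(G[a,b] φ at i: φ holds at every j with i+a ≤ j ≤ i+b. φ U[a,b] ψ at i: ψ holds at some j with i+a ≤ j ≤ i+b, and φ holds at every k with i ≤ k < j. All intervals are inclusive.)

((¬p3 ∨ p4) U[1,1] p3) must hold from j=4 onward; find where it first fails.
  j=4: holds
  j=5: holds
  j=6: fails
Holds on [4,5], so largest k = 1.

1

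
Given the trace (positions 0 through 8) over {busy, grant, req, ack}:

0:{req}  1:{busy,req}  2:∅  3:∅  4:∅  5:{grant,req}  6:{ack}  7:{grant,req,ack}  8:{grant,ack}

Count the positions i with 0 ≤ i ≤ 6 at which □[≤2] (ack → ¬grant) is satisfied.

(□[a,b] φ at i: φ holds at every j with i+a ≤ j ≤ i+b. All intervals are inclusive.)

5

Evaluate at each i in [0,6]:
  i=0: ✓ (all of [0,2])
  i=1: ✓ (all of [1,3])
  i=2: ✓ (all of [2,4])
  i=3: ✓ (all of [3,5])
  i=4: ✓ (all of [4,6])
  i=5: ✗ (fails at j=7)
  i=6: ✗ (fails at j=7)
Positions where it holds: {0, 1, 2, 3, 4} → 5.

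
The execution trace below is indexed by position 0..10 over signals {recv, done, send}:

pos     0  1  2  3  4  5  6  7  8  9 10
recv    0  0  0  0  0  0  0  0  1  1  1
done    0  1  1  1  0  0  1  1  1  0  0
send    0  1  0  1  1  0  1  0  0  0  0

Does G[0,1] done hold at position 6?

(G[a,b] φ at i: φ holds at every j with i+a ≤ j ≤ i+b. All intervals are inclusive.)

Yes

Check done at every j in [6,7]:
  j=6: true
  j=7: true
All positions satisfy it → formula holds.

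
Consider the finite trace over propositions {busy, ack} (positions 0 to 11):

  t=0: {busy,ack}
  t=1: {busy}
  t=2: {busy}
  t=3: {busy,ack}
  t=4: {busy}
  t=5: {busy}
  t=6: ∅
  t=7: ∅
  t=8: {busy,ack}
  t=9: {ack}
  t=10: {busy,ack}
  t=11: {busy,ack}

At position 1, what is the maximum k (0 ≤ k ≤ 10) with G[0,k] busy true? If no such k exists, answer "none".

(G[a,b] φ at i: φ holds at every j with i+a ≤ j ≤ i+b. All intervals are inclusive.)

busy must hold from j=1 onward; find where it first fails.
  j=1: holds
  j=2: holds
  j=3: holds
  j=4: holds
  j=5: holds
  j=6: fails
Holds on [1,5], so largest k = 4.

4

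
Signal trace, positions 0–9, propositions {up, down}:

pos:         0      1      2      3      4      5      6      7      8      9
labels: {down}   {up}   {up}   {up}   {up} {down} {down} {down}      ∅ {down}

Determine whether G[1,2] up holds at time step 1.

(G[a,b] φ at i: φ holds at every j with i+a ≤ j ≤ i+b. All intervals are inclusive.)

Yes

Check up at every j in [2,3]:
  j=2: true
  j=3: true
All positions satisfy it → formula holds.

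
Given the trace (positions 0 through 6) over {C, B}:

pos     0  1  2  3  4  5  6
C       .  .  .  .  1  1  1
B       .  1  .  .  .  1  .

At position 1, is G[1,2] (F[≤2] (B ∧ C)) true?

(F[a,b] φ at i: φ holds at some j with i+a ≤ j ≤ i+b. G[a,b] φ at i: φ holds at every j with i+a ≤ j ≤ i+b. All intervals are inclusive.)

No

Check F[≤2] (B ∧ C) at every j in [2,3]:
  j=2: fails (none in [2,4])
  j=3: holds (witness at 5)
Fails at j=2 → formula fails.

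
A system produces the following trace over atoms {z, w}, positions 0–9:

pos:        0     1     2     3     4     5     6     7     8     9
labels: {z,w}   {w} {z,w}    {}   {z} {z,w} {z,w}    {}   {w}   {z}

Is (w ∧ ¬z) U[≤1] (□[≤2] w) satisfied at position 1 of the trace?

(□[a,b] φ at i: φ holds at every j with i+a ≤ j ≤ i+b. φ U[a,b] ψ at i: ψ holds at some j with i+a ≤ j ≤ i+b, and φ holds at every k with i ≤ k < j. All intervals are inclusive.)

No

Need some j in [1,2] with □[≤2] w, and (w ∧ ¬z) at every k in [1,j-1].
  j=1: □[≤2] w — fails at 3.
  j=2: □[≤2] w — fails at 3.
No j in the window works → until fails.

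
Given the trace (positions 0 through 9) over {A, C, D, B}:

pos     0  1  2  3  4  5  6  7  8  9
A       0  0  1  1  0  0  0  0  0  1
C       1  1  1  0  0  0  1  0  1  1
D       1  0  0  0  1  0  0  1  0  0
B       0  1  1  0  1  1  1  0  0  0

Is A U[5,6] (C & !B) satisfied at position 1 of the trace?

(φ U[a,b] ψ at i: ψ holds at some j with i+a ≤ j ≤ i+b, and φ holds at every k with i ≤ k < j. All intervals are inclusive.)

Need some j in [6,7] with (C & !B), and A at every k in [1,j-1].
  j=6: (C & !B) false.
  j=7: (C & !B) false.
No j in the window works → until fails.

No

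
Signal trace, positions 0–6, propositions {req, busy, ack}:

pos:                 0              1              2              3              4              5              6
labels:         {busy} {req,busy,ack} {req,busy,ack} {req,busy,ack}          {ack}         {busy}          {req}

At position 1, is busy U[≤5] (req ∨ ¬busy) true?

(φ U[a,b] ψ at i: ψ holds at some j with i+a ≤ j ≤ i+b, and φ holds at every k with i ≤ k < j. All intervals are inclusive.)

Need some j in [1,6] with (req ∨ ¬busy), and busy at every k in [1,j-1].
  j=1: (req ∨ ¬busy) holds; no prefix to check → satisfied.

Holds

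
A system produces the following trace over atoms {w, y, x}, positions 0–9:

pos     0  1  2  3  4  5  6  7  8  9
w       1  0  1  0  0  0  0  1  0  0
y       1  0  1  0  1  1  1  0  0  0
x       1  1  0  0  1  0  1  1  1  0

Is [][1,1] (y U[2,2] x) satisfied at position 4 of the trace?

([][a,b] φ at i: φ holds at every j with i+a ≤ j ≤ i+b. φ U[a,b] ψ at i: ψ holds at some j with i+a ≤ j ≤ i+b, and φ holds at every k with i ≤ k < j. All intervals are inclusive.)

Check (y U[2,2] x) at every j in [5,5]:
  j=5: holds
All positions satisfy it → formula holds.

Holds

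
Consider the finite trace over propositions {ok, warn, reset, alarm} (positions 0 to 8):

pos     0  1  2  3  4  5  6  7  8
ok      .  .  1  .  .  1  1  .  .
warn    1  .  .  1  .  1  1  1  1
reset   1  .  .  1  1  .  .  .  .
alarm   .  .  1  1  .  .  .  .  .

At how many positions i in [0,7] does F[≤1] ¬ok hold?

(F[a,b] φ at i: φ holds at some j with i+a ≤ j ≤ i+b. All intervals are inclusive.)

Evaluate at each i in [0,7]:
  i=0: ✓ (witness j=0)
  i=1: ✓ (witness j=1)
  i=2: ✓ (witness j=3)
  i=3: ✓ (witness j=3)
  i=4: ✓ (witness j=4)
  i=5: ✗ (none in [5,6])
  i=6: ✓ (witness j=7)
  i=7: ✓ (witness j=7)
Positions where it holds: {0, 1, 2, 3, 4, 6, 7} → 7.

7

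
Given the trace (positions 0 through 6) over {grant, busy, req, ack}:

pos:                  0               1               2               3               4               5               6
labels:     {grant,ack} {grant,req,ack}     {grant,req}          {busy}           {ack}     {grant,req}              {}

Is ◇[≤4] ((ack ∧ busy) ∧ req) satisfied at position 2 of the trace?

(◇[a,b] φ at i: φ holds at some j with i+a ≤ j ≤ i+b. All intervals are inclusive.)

Does not hold

Check ((ack ∧ busy) ∧ req) at each j in [2,6]:
  j=2: false
  j=3: false
  j=4: false
  j=5: false
  j=6: false
No position in the window satisfies it → formula fails.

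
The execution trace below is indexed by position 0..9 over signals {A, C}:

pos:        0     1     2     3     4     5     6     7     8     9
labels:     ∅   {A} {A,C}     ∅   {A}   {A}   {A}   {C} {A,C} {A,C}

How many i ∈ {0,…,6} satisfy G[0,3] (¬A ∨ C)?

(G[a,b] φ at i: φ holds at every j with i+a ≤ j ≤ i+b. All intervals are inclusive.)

Evaluate at each i in [0,6]:
  i=0: ✗ (fails at j=1)
  i=1: ✗ (fails at j=1)
  i=2: ✗ (fails at j=4)
  i=3: ✗ (fails at j=4)
  i=4: ✗ (fails at j=4)
  i=5: ✗ (fails at j=5)
  i=6: ✗ (fails at j=6)
Positions where it holds: {} → 0.

0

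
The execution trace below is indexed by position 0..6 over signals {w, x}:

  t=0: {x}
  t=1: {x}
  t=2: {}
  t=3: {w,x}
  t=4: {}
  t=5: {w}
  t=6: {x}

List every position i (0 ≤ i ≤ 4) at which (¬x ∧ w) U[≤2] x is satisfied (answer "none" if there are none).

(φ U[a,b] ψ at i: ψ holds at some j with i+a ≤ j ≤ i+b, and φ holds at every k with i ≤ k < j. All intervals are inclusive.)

Evaluate at each i in [0,4]:
  i=0: ✓ (rhs at j=0)
  i=1: ✓ (rhs at j=1)
  i=2: ✗ (lhs fails at k=2 before rhs at j=3)
  i=3: ✓ (rhs at j=3)
  i=4: ✗ (lhs fails at k=4 before rhs at j=6)

0, 1, 3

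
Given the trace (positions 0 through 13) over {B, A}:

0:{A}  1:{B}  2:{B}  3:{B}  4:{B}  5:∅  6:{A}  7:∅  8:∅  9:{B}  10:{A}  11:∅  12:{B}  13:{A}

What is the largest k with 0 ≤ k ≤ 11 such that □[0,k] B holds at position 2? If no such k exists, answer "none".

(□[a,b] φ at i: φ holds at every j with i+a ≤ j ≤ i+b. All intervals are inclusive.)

B must hold from j=2 onward; find where it first fails.
  j=2: holds
  j=3: holds
  j=4: holds
  j=5: fails
Holds on [2,4], so largest k = 2.

2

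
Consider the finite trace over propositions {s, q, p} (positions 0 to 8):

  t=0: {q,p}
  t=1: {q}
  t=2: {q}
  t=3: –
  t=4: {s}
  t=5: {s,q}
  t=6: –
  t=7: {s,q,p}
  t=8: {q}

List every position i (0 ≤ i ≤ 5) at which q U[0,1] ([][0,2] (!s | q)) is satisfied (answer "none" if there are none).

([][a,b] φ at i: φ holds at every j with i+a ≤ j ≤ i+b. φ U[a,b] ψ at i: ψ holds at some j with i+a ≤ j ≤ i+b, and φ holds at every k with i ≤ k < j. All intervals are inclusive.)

0, 1, 5

Evaluate at each i in [0,5]:
  i=0: ✓ (rhs at j=0)
  i=1: ✓ (rhs at j=1)
  i=2: ✗ (no rhs in [2,3])
  i=3: ✗ (no rhs in [3,4])
  i=4: ✗ (lhs fails at k=4 before rhs at j=5)
  i=5: ✓ (rhs at j=5)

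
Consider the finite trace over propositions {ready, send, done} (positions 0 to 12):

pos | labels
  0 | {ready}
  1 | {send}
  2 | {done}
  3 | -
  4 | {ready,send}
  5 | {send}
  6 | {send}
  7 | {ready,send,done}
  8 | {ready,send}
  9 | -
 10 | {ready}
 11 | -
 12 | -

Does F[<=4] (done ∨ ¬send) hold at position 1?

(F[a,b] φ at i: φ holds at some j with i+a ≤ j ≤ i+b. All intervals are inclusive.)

Holds

Check (done ∨ ¬send) at each j in [1,5]:
  j=1: false
  j=2: true
  j=3: true
  j=4: false
  j=5: false
Found at j=2 → formula holds.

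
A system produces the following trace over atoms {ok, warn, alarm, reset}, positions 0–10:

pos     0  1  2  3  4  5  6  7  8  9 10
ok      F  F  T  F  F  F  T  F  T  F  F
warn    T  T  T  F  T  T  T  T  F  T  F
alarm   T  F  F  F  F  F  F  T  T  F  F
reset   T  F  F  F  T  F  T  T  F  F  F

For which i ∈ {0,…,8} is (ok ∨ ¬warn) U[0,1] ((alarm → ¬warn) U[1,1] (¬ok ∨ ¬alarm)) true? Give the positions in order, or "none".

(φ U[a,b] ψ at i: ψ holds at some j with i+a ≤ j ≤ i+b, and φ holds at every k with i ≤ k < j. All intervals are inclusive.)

1, 2, 3, 4, 5, 6, 8

Evaluate at each i in [0,8]:
  i=0: ✗ (lhs fails at k=0 before rhs at j=1)
  i=1: ✓ (rhs at j=1)
  i=2: ✓ (rhs at j=2)
  i=3: ✓ (rhs at j=3)
  i=4: ✓ (rhs at j=4)
  i=5: ✓ (rhs at j=5)
  i=6: ✓ (rhs at j=6)
  i=7: ✗ (lhs fails at k=7 before rhs at j=8)
  i=8: ✓ (rhs at j=8)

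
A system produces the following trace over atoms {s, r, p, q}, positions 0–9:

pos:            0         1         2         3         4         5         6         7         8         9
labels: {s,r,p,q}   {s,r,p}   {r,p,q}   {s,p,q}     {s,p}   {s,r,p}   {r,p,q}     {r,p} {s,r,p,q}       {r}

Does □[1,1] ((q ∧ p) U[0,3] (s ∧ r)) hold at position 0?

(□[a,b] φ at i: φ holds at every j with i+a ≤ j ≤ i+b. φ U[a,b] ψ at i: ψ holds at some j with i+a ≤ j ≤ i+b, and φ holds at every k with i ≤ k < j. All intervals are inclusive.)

True

Check ((q ∧ p) U[0,3] (s ∧ r)) at every j in [1,1]:
  j=1: holds
All positions satisfy it → formula holds.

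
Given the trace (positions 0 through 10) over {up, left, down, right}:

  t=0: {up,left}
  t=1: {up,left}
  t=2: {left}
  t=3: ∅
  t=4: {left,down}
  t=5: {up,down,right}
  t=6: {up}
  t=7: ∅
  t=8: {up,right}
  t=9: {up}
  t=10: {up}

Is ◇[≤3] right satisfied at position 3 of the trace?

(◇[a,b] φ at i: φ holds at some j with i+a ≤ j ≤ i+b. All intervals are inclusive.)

Yes

Check right at each j in [3,6]:
  j=3: false
  j=4: false
  j=5: true
  j=6: false
Found at j=5 → formula holds.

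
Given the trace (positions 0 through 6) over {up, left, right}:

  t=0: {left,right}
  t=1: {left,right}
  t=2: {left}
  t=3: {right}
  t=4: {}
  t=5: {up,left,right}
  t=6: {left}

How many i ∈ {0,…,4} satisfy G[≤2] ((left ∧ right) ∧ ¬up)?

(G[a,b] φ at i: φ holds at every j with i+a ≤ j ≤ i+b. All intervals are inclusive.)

Evaluate at each i in [0,4]:
  i=0: ✗ (fails at j=2)
  i=1: ✗ (fails at j=2)
  i=2: ✗ (fails at j=2)
  i=3: ✗ (fails at j=3)
  i=4: ✗ (fails at j=4)
Positions where it holds: {} → 0.

0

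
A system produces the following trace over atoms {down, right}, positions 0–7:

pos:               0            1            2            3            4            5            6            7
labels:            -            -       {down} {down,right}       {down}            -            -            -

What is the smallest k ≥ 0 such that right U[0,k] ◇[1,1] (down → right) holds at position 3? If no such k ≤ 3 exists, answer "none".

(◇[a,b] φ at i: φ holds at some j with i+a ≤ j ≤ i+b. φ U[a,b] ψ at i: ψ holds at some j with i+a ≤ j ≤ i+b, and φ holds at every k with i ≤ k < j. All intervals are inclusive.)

Need earliest j ≥ 3 with ◇[1,1] (down → right), and right at every k in [3,j-1].
  j=3: rhs fails.
  j=4: rhs holds; lhs holds on [3,3]. k = 1.

1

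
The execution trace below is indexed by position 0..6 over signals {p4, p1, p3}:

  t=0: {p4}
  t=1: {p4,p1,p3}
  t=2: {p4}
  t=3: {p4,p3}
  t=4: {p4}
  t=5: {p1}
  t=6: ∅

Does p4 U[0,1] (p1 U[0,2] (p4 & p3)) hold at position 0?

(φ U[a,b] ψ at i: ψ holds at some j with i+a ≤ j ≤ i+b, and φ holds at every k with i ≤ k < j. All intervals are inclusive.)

Yes

Need some j in [0,1] with (p1 U[0,2] (p4 & p3)), and p4 at every k in [0,j-1].
  j=0: (p1 U[0,2] (p4 & p3)) — fails.
  j=1: (p1 U[0,2] (p4 & p3)) holds; p4 holds at every k in [0,0] → satisfied.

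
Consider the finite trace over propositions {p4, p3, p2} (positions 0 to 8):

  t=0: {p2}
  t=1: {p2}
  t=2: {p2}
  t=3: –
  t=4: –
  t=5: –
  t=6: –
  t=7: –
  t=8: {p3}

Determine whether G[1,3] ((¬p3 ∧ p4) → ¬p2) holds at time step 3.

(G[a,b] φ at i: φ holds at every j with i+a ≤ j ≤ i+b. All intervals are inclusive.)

Check ((¬p3 ∧ p4) → ¬p2) at every j in [4,6]:
  j=4: antecedent false → ✓
  j=5: antecedent false → ✓
  j=6: antecedent false → ✓
All positions satisfy it → formula holds.

Holds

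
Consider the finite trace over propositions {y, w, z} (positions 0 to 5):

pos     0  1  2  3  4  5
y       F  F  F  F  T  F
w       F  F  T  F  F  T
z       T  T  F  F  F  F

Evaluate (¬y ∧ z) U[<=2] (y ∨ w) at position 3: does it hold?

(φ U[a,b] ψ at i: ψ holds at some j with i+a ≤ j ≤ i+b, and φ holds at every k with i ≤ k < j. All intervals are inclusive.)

No

Need some j in [3,5] with (y ∨ w), and (¬y ∧ z) at every k in [3,j-1].
  j=3: (y ∨ w) false.
  j=4: (y ∨ w) holds, but (¬y ∧ z) fails at k=3 → not this j.
  j=5: (y ∨ w) holds, but (¬y ∧ z) fails at k=3 → not this j.
No j in the window works → until fails.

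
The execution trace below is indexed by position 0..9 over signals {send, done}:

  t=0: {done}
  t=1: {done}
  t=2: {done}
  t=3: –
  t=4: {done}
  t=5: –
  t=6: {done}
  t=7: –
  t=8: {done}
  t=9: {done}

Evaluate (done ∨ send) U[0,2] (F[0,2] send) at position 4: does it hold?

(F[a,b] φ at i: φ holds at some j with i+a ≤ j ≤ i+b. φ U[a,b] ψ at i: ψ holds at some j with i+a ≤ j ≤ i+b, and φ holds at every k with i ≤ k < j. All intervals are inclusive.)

Does not hold

Need some j in [4,6] with F[0,2] send, and (done ∨ send) at every k in [4,j-1].
  j=4: F[0,2] send — fails (none in [4,6]).
  j=5: F[0,2] send — fails (none in [5,7]).
  j=6: F[0,2] send — fails (none in [6,8]).
No j in the window works → until fails.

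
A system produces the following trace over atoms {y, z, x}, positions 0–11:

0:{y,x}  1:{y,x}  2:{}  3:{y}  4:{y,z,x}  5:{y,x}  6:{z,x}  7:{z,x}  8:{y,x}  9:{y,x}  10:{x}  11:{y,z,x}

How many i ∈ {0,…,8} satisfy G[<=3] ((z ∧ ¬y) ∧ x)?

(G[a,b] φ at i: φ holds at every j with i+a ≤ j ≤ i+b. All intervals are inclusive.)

Evaluate at each i in [0,8]:
  i=0: ✗ (fails at j=0)
  i=1: ✗ (fails at j=1)
  i=2: ✗ (fails at j=2)
  i=3: ✗ (fails at j=3)
  i=4: ✗ (fails at j=4)
  i=5: ✗ (fails at j=5)
  i=6: ✗ (fails at j=8)
  i=7: ✗ (fails at j=8)
  i=8: ✗ (fails at j=8)
Positions where it holds: {} → 0.

0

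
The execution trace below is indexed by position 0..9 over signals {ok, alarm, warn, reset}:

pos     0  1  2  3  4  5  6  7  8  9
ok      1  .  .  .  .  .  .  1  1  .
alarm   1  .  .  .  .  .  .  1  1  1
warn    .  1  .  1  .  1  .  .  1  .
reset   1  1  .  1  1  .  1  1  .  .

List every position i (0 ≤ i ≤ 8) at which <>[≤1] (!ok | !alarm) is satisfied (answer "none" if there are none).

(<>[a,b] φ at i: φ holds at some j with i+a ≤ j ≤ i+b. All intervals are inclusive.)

Evaluate at each i in [0,8]:
  i=0: ✓ (witness j=1)
  i=1: ✓ (witness j=1)
  i=2: ✓ (witness j=2)
  i=3: ✓ (witness j=3)
  i=4: ✓ (witness j=4)
  i=5: ✓ (witness j=5)
  i=6: ✓ (witness j=6)
  i=7: ✗ (none in [7,8])
  i=8: ✓ (witness j=9)

0, 1, 2, 3, 4, 5, 6, 8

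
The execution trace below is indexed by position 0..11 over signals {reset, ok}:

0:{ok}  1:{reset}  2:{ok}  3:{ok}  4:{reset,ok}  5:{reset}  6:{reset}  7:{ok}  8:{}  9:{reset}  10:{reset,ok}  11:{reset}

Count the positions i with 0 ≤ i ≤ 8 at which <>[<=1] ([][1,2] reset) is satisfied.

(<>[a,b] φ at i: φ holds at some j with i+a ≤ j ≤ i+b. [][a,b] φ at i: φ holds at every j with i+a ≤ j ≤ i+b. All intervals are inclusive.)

5

Evaluate at each i in [0,8]:
  i=0: ✗ (none in [0,1])
  i=1: ✗ (none in [1,2])
  i=2: ✓ (witness j=3)
  i=3: ✓ (witness j=3)
  i=4: ✓ (witness j=4)
  i=5: ✗ (none in [5,6])
  i=6: ✗ (none in [6,7])
  i=7: ✓ (witness j=8)
  i=8: ✓ (witness j=8)
Positions where it holds: {2, 3, 4, 7, 8} → 5.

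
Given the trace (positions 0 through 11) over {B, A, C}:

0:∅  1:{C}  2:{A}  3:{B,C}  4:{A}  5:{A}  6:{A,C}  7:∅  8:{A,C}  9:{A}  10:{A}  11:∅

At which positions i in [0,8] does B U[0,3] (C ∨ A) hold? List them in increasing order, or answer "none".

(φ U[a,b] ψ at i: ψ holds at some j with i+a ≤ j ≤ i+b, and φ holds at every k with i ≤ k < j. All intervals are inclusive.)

Evaluate at each i in [0,8]:
  i=0: ✗ (lhs fails at k=0 before rhs at j=1)
  i=1: ✓ (rhs at j=1)
  i=2: ✓ (rhs at j=2)
  i=3: ✓ (rhs at j=3)
  i=4: ✓ (rhs at j=4)
  i=5: ✓ (rhs at j=5)
  i=6: ✓ (rhs at j=6)
  i=7: ✗ (lhs fails at k=7 before rhs at j=8)
  i=8: ✓ (rhs at j=8)

1, 2, 3, 4, 5, 6, 8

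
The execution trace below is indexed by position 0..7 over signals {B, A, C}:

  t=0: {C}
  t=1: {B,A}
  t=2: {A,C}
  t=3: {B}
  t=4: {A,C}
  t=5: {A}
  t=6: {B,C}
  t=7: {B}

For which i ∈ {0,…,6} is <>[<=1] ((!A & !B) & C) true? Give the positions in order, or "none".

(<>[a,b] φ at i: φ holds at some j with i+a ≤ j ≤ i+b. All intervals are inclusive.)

0

Evaluate at each i in [0,6]:
  i=0: ✓ (witness j=0)
  i=1: ✗ (none in [1,2])
  i=2: ✗ (none in [2,3])
  i=3: ✗ (none in [3,4])
  i=4: ✗ (none in [4,5])
  i=5: ✗ (none in [5,6])
  i=6: ✗ (none in [6,7])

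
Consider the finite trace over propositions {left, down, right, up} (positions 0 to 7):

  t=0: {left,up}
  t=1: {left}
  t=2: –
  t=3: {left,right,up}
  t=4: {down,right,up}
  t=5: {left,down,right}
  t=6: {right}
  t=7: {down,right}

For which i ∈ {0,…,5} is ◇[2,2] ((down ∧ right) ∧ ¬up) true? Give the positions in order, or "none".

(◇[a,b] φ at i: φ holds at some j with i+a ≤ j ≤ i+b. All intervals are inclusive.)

Evaluate at each i in [0,5]:
  i=0: ✗ (none in [2,2])
  i=1: ✗ (none in [3,3])
  i=2: ✗ (none in [4,4])
  i=3: ✓ (witness j=5)
  i=4: ✗ (none in [6,6])
  i=5: ✓ (witness j=7)

3, 5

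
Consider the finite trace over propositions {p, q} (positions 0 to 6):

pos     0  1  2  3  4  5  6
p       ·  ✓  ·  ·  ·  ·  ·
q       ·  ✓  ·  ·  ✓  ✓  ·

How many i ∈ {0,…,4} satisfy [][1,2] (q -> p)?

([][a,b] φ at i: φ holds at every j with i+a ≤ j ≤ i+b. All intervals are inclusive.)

2

Evaluate at each i in [0,4]:
  i=0: ✓ (all of [1,2])
  i=1: ✓ (all of [2,3])
  i=2: ✗ (fails at j=4)
  i=3: ✗ (fails at j=4)
  i=4: ✗ (fails at j=5)
Positions where it holds: {0, 1} → 2.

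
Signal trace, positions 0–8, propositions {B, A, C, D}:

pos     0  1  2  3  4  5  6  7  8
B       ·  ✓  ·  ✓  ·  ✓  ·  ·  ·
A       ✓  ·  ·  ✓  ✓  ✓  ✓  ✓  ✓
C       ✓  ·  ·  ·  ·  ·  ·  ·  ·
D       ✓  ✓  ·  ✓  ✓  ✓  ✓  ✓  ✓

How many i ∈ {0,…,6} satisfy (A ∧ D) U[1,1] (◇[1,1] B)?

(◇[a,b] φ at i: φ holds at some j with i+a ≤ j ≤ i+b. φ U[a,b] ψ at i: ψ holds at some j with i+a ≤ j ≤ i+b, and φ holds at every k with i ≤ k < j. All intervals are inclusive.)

1

Evaluate at each i in [0,6]:
  i=0: ✗ (no rhs in [1,1])
  i=1: ✗ (lhs fails at k=1 before rhs at j=2)
  i=2: ✗ (no rhs in [3,3])
  i=3: ✓ (rhs at j=4; lhs holds on [3,3])
  i=4: ✗ (no rhs in [5,5])
  i=5: ✗ (no rhs in [6,6])
  i=6: ✗ (no rhs in [7,7])
Positions where it holds: {3} → 1.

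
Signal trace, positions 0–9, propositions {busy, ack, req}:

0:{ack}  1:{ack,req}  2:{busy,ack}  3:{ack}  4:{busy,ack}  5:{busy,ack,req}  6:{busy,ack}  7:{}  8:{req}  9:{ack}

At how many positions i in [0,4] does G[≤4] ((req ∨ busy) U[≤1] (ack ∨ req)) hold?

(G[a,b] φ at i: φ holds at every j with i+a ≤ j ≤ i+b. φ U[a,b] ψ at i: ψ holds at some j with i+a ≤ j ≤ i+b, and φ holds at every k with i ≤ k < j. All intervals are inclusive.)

3

Evaluate at each i in [0,4]:
  i=0: ✓ (all of [0,4])
  i=1: ✓ (all of [1,5])
  i=2: ✓ (all of [2,6])
  i=3: ✗ (fails at j=7)
  i=4: ✗ (fails at j=7)
Positions where it holds: {0, 1, 2} → 3.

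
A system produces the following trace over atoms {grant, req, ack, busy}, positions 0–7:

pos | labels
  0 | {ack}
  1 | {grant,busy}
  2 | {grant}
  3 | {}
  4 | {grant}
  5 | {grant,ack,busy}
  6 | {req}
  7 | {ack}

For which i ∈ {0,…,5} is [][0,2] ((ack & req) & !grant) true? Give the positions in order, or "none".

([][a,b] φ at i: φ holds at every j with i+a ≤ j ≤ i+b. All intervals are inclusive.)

Evaluate at each i in [0,5]:
  i=0: ✗ (fails at j=0)
  i=1: ✗ (fails at j=1)
  i=2: ✗ (fails at j=2)
  i=3: ✗ (fails at j=3)
  i=4: ✗ (fails at j=4)
  i=5: ✗ (fails at j=5)

none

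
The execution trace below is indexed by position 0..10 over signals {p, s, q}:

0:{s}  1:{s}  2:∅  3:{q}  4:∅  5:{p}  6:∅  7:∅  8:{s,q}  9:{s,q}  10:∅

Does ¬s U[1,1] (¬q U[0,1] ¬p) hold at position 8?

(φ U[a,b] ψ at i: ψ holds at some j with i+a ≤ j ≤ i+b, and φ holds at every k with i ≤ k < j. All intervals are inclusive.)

No

Need some j in [9,9] with (¬q U[0,1] ¬p), and ¬s at every k in [8,j-1].
  j=9: (¬q U[0,1] ¬p) holds, but ¬s fails at k=8 → not this j.
No j in the window works → until fails.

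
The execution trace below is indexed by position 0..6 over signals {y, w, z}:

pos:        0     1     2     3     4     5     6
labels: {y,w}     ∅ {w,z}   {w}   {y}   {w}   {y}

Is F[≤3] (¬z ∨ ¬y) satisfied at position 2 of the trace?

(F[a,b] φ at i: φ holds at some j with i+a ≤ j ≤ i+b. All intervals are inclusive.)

Check (¬z ∨ ¬y) at each j in [2,5]:
  j=2: true
  j=3: true
  j=4: true
  j=5: true
Found at j=2 → formula holds.

Yes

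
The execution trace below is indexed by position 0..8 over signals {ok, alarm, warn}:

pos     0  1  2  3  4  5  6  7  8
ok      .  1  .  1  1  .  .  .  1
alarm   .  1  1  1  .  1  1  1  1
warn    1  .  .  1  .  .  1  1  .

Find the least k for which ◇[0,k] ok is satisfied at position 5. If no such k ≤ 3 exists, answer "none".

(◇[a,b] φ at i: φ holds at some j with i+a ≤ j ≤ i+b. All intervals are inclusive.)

Scan j = 5,6,… for ok:
  j=5: fails
  j=6: fails
  j=7: fails
  j=8: holds
First hit at j=8, so smallest k = 8-5 = 3.

3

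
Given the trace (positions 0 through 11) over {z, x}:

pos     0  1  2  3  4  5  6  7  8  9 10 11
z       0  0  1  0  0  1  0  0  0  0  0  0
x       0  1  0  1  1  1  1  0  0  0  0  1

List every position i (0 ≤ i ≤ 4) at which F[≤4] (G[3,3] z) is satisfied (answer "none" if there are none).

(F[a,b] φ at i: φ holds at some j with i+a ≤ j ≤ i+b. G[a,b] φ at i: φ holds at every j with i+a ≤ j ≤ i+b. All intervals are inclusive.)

0, 1, 2

Evaluate at each i in [0,4]:
  i=0: ✓ (witness j=2)
  i=1: ✓ (witness j=2)
  i=2: ✓ (witness j=2)
  i=3: ✗ (none in [3,7])
  i=4: ✗ (none in [4,8])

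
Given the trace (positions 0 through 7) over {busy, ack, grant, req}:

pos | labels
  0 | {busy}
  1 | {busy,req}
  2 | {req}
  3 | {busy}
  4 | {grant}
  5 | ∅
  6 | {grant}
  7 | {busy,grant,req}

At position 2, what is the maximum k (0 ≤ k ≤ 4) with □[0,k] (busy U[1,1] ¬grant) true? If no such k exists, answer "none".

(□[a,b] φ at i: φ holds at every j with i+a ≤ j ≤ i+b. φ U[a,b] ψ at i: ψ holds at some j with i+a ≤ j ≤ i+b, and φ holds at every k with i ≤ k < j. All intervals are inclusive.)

none

(busy U[1,1] ¬grant) must hold from j=2 onward; find where it first fails.
  j=2: fails → no k works.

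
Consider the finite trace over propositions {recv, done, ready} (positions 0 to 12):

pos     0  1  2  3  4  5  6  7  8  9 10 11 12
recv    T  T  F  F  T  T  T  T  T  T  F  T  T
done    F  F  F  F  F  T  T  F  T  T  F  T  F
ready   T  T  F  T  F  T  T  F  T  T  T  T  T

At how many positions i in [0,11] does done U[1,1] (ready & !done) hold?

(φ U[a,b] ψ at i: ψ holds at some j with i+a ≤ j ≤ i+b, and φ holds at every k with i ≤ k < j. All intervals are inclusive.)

Evaluate at each i in [0,11]:
  i=0: ✗ (lhs fails at k=0 before rhs at j=1)
  i=1: ✗ (no rhs in [2,2])
  i=2: ✗ (lhs fails at k=2 before rhs at j=3)
  i=3: ✗ (no rhs in [4,4])
  i=4: ✗ (no rhs in [5,5])
  i=5: ✗ (no rhs in [6,6])
  i=6: ✗ (no rhs in [7,7])
  i=7: ✗ (no rhs in [8,8])
  i=8: ✗ (no rhs in [9,9])
  i=9: ✓ (rhs at j=10; lhs holds on [9,9])
  i=10: ✗ (no rhs in [11,11])
  i=11: ✓ (rhs at j=12; lhs holds on [11,11])
Positions where it holds: {9, 11} → 2.

2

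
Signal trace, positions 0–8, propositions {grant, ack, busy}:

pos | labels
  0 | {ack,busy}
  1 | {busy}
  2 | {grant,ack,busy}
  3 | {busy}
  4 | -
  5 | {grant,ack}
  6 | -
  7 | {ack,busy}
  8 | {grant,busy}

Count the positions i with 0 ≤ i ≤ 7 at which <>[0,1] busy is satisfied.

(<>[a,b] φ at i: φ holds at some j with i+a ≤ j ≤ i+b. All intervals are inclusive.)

6

Evaluate at each i in [0,7]:
  i=0: ✓ (witness j=0)
  i=1: ✓ (witness j=1)
  i=2: ✓ (witness j=2)
  i=3: ✓ (witness j=3)
  i=4: ✗ (none in [4,5])
  i=5: ✗ (none in [5,6])
  i=6: ✓ (witness j=7)
  i=7: ✓ (witness j=7)
Positions where it holds: {0, 1, 2, 3, 6, 7} → 6.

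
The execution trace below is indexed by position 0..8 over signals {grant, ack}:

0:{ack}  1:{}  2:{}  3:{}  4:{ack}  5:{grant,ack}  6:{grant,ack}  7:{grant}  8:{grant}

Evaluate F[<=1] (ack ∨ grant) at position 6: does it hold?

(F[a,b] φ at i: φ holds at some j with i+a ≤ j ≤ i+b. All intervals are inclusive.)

Check (ack ∨ grant) at each j in [6,7]:
  j=6: true
  j=7: true
Found at j=6 → formula holds.

Yes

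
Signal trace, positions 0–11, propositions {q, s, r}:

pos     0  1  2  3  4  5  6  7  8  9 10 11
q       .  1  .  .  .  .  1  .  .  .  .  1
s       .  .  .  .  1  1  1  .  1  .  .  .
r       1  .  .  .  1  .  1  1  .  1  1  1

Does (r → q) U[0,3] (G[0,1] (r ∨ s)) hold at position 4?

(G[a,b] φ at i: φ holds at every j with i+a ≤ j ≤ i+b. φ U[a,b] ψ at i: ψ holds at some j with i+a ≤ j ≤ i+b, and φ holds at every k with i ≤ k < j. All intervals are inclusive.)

Yes

Need some j in [4,7] with G[0,1] (r ∨ s), and (r → q) at every k in [4,j-1].
  j=4: G[0,1] (r ∨ s) holds; no prefix to check → satisfied.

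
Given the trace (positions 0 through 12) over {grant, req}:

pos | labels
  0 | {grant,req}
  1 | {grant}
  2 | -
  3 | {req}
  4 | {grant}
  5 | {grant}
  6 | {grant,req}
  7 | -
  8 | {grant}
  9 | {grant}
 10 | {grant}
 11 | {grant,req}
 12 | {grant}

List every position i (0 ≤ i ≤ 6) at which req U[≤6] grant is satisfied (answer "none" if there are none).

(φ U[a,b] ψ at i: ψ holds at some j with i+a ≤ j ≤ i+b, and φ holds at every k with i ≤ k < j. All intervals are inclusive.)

0, 1, 3, 4, 5, 6

Evaluate at each i in [0,6]:
  i=0: ✓ (rhs at j=0)
  i=1: ✓ (rhs at j=1)
  i=2: ✗ (lhs fails at k=2 before rhs at j=4)
  i=3: ✓ (rhs at j=4; lhs holds on [3,3])
  i=4: ✓ (rhs at j=4)
  i=5: ✓ (rhs at j=5)
  i=6: ✓ (rhs at j=6)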